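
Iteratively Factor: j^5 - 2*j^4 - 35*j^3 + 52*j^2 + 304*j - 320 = (j - 5)*(j^4 + 3*j^3 - 20*j^2 - 48*j + 64) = (j - 5)*(j - 4)*(j^3 + 7*j^2 + 8*j - 16) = (j - 5)*(j - 4)*(j + 4)*(j^2 + 3*j - 4) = (j - 5)*(j - 4)*(j - 1)*(j + 4)*(j + 4)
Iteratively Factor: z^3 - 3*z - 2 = (z + 1)*(z^2 - z - 2) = (z - 2)*(z + 1)*(z + 1)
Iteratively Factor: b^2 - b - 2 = (b + 1)*(b - 2)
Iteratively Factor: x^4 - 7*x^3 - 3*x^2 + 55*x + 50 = (x + 1)*(x^3 - 8*x^2 + 5*x + 50) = (x + 1)*(x + 2)*(x^2 - 10*x + 25) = (x - 5)*(x + 1)*(x + 2)*(x - 5)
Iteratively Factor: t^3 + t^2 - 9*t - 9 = (t + 1)*(t^2 - 9) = (t - 3)*(t + 1)*(t + 3)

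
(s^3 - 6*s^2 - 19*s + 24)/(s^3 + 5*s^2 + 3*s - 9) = (s - 8)/(s + 3)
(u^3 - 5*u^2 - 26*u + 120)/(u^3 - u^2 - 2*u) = (-u^3 + 5*u^2 + 26*u - 120)/(u*(-u^2 + u + 2))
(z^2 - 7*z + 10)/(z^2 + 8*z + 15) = (z^2 - 7*z + 10)/(z^2 + 8*z + 15)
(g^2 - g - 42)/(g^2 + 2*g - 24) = (g - 7)/(g - 4)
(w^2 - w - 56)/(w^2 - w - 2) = (-w^2 + w + 56)/(-w^2 + w + 2)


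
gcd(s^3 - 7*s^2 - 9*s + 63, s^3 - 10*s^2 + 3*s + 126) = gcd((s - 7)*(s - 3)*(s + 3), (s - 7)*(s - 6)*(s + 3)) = s^2 - 4*s - 21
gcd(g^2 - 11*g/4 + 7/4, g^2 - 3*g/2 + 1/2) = g - 1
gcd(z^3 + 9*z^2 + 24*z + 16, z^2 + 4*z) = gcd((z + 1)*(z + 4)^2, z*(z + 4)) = z + 4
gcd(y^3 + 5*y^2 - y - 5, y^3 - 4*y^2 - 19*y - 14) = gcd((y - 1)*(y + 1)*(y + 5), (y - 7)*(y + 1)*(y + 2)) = y + 1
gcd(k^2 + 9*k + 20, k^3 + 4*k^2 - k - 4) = k + 4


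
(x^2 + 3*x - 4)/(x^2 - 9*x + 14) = (x^2 + 3*x - 4)/(x^2 - 9*x + 14)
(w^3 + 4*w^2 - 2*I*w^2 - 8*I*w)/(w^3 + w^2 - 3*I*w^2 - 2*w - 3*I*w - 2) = w*(w + 4)/(w^2 + w*(1 - I) - I)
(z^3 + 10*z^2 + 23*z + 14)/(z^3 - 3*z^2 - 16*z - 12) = (z + 7)/(z - 6)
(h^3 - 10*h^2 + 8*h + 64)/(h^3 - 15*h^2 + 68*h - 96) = (h + 2)/(h - 3)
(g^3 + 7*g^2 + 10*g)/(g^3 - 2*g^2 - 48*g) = (g^2 + 7*g + 10)/(g^2 - 2*g - 48)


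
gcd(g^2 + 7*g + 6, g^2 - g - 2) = g + 1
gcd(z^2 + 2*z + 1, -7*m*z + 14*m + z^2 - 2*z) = 1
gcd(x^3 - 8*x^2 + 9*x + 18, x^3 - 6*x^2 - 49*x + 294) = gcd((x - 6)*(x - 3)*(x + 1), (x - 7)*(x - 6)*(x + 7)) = x - 6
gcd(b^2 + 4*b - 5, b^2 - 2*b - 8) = 1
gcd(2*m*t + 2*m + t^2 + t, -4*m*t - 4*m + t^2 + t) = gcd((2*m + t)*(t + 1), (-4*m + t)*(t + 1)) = t + 1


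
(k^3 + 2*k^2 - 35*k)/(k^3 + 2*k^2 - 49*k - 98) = k*(k - 5)/(k^2 - 5*k - 14)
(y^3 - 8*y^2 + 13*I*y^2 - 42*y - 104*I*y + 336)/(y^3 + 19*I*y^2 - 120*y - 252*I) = (y - 8)/(y + 6*I)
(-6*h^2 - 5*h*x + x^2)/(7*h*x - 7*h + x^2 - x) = (-6*h^2 - 5*h*x + x^2)/(7*h*x - 7*h + x^2 - x)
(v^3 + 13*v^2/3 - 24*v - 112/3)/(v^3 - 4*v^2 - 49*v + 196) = (v + 4/3)/(v - 7)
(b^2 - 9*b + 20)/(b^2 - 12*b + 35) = (b - 4)/(b - 7)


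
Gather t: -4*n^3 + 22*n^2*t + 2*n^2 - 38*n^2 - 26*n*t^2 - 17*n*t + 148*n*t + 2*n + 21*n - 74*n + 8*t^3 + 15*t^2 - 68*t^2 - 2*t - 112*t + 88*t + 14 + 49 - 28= -4*n^3 - 36*n^2 - 51*n + 8*t^3 + t^2*(-26*n - 53) + t*(22*n^2 + 131*n - 26) + 35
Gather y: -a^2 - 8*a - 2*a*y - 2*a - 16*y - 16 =-a^2 - 10*a + y*(-2*a - 16) - 16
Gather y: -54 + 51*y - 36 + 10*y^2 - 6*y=10*y^2 + 45*y - 90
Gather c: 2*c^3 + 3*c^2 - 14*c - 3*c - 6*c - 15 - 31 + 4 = 2*c^3 + 3*c^2 - 23*c - 42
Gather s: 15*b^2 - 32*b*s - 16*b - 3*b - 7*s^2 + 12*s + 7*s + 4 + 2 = 15*b^2 - 19*b - 7*s^2 + s*(19 - 32*b) + 6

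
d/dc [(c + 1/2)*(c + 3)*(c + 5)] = 3*c^2 + 17*c + 19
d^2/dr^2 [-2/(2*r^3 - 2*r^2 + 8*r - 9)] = 8*((3*r - 1)*(2*r^3 - 2*r^2 + 8*r - 9) - 2*(3*r^2 - 2*r + 4)^2)/(2*r^3 - 2*r^2 + 8*r - 9)^3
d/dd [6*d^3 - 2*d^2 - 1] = 2*d*(9*d - 2)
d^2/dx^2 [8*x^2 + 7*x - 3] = 16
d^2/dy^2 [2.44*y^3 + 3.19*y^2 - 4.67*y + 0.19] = 14.64*y + 6.38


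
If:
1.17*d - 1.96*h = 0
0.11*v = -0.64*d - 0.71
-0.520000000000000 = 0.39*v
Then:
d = -0.88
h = -0.53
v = -1.33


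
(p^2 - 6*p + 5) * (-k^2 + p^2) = -k^2*p^2 + 6*k^2*p - 5*k^2 + p^4 - 6*p^3 + 5*p^2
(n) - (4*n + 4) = -3*n - 4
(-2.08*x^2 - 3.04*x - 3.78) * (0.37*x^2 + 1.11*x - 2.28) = -0.7696*x^4 - 3.4336*x^3 - 0.0306000000000006*x^2 + 2.7354*x + 8.6184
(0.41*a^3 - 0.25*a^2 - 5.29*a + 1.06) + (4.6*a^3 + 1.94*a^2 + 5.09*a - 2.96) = 5.01*a^3 + 1.69*a^2 - 0.2*a - 1.9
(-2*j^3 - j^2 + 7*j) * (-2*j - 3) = 4*j^4 + 8*j^3 - 11*j^2 - 21*j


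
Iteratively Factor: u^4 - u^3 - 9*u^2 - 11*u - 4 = (u - 4)*(u^3 + 3*u^2 + 3*u + 1) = (u - 4)*(u + 1)*(u^2 + 2*u + 1) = (u - 4)*(u + 1)^2*(u + 1)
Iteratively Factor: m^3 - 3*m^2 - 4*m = (m + 1)*(m^2 - 4*m) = m*(m + 1)*(m - 4)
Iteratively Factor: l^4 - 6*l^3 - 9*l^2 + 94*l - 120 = (l + 4)*(l^3 - 10*l^2 + 31*l - 30) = (l - 3)*(l + 4)*(l^2 - 7*l + 10) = (l - 3)*(l - 2)*(l + 4)*(l - 5)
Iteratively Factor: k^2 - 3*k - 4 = (k + 1)*(k - 4)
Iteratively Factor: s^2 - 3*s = (s)*(s - 3)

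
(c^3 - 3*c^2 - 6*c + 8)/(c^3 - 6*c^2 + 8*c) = (c^2 + c - 2)/(c*(c - 2))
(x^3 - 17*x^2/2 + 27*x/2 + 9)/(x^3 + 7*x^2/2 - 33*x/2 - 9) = (x - 6)/(x + 6)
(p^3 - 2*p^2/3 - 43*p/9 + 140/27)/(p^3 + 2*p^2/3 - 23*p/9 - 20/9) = (9*p^2 + 9*p - 28)/(3*(3*p^2 + 7*p + 4))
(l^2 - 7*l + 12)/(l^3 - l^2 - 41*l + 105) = (l - 4)/(l^2 + 2*l - 35)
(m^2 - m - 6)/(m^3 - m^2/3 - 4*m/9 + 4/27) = 27*(m^2 - m - 6)/(27*m^3 - 9*m^2 - 12*m + 4)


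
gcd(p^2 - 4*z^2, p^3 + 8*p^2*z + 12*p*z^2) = p + 2*z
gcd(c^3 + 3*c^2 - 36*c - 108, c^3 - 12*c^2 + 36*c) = c - 6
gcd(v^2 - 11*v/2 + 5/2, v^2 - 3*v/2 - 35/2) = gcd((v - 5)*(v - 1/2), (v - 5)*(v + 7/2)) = v - 5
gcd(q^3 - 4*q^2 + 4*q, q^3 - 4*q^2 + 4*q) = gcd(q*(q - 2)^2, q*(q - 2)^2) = q^3 - 4*q^2 + 4*q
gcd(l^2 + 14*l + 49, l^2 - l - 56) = l + 7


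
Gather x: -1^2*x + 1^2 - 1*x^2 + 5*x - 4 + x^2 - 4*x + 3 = 0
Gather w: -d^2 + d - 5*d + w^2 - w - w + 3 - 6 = -d^2 - 4*d + w^2 - 2*w - 3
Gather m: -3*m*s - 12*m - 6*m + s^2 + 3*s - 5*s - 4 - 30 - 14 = m*(-3*s - 18) + s^2 - 2*s - 48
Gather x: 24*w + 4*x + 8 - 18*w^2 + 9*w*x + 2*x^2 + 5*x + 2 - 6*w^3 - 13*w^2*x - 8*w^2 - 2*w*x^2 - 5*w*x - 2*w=-6*w^3 - 26*w^2 + 22*w + x^2*(2 - 2*w) + x*(-13*w^2 + 4*w + 9) + 10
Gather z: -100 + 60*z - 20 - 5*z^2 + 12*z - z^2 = -6*z^2 + 72*z - 120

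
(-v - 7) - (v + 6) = -2*v - 13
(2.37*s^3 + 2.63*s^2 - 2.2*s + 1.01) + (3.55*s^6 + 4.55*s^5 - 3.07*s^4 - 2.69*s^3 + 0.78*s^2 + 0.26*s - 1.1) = 3.55*s^6 + 4.55*s^5 - 3.07*s^4 - 0.32*s^3 + 3.41*s^2 - 1.94*s - 0.0900000000000001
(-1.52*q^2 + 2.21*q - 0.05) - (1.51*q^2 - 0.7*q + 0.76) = -3.03*q^2 + 2.91*q - 0.81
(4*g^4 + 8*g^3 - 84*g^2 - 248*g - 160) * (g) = 4*g^5 + 8*g^4 - 84*g^3 - 248*g^2 - 160*g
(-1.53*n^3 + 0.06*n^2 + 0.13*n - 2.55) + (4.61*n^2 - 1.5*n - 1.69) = -1.53*n^3 + 4.67*n^2 - 1.37*n - 4.24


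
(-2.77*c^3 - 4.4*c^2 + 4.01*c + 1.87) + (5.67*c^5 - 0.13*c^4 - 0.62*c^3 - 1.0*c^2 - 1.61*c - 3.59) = 5.67*c^5 - 0.13*c^4 - 3.39*c^3 - 5.4*c^2 + 2.4*c - 1.72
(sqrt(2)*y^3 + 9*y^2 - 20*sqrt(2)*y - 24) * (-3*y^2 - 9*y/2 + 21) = -3*sqrt(2)*y^5 - 27*y^4 - 9*sqrt(2)*y^4/2 - 81*y^3/2 + 81*sqrt(2)*y^3 + 90*sqrt(2)*y^2 + 261*y^2 - 420*sqrt(2)*y + 108*y - 504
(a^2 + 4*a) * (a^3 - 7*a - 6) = a^5 + 4*a^4 - 7*a^3 - 34*a^2 - 24*a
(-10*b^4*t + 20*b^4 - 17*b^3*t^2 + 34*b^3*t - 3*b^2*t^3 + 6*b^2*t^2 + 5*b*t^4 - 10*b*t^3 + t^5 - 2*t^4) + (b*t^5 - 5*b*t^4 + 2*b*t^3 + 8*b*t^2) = -10*b^4*t + 20*b^4 - 17*b^3*t^2 + 34*b^3*t - 3*b^2*t^3 + 6*b^2*t^2 + b*t^5 - 8*b*t^3 + 8*b*t^2 + t^5 - 2*t^4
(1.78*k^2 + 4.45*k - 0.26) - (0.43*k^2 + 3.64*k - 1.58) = 1.35*k^2 + 0.81*k + 1.32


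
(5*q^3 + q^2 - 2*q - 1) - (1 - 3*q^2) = 5*q^3 + 4*q^2 - 2*q - 2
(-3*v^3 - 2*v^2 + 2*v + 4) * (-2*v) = 6*v^4 + 4*v^3 - 4*v^2 - 8*v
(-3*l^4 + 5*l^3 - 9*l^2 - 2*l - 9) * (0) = 0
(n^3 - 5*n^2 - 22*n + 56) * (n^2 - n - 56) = n^5 - 6*n^4 - 73*n^3 + 358*n^2 + 1176*n - 3136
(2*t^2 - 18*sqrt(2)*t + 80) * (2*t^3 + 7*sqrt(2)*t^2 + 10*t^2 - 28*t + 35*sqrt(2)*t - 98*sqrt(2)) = 4*t^5 - 22*sqrt(2)*t^4 + 20*t^4 - 110*sqrt(2)*t^3 - 148*t^3 - 460*t^2 + 868*sqrt(2)*t^2 + 1288*t + 2800*sqrt(2)*t - 7840*sqrt(2)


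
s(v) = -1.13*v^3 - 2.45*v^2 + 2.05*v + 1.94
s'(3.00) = -43.16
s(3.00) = -44.47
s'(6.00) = -149.39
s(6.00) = -318.04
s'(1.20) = -8.71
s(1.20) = -1.08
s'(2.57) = -32.93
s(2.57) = -28.15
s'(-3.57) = -23.66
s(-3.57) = 14.81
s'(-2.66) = -8.90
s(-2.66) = 0.42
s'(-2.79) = -10.67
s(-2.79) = 1.69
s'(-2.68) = -9.17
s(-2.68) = 0.60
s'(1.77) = -17.24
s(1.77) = -8.37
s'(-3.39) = -20.30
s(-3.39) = 10.86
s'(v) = -3.39*v^2 - 4.9*v + 2.05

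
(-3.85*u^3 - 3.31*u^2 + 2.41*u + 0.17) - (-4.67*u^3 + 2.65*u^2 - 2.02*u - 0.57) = 0.82*u^3 - 5.96*u^2 + 4.43*u + 0.74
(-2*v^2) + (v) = -2*v^2 + v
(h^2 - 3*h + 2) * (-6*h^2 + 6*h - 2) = -6*h^4 + 24*h^3 - 32*h^2 + 18*h - 4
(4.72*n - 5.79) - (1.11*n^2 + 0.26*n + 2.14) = -1.11*n^2 + 4.46*n - 7.93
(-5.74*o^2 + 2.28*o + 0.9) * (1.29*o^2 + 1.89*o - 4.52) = -7.4046*o^4 - 7.9074*o^3 + 31.415*o^2 - 8.6046*o - 4.068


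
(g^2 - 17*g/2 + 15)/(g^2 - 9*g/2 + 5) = (g - 6)/(g - 2)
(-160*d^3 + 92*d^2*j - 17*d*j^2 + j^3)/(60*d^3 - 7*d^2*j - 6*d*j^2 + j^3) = (-8*d + j)/(3*d + j)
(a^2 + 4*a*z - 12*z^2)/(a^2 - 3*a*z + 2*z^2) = (-a - 6*z)/(-a + z)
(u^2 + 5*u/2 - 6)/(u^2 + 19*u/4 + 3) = 2*(2*u - 3)/(4*u + 3)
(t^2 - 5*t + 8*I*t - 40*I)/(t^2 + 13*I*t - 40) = (t - 5)/(t + 5*I)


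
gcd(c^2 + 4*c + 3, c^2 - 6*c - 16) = 1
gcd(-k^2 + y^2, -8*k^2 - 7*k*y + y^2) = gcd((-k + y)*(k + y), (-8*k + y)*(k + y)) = k + y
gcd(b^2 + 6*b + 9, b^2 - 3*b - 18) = b + 3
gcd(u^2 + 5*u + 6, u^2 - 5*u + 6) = 1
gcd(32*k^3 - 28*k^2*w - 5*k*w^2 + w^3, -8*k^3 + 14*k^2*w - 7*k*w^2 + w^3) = -k + w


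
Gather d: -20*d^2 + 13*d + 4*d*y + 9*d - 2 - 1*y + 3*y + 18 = -20*d^2 + d*(4*y + 22) + 2*y + 16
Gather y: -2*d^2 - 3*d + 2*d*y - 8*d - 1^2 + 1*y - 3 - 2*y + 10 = -2*d^2 - 11*d + y*(2*d - 1) + 6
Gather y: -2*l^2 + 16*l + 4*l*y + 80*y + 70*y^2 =-2*l^2 + 16*l + 70*y^2 + y*(4*l + 80)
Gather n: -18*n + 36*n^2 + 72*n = 36*n^2 + 54*n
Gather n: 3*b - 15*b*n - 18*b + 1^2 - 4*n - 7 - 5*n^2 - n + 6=-15*b - 5*n^2 + n*(-15*b - 5)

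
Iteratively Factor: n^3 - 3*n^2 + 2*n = (n - 1)*(n^2 - 2*n) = n*(n - 1)*(n - 2)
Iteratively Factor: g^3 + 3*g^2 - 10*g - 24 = (g + 2)*(g^2 + g - 12) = (g - 3)*(g + 2)*(g + 4)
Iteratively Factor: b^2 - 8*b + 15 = (b - 5)*(b - 3)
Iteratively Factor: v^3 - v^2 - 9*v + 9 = (v + 3)*(v^2 - 4*v + 3) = (v - 3)*(v + 3)*(v - 1)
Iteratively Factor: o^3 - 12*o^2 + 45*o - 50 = (o - 5)*(o^2 - 7*o + 10) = (o - 5)*(o - 2)*(o - 5)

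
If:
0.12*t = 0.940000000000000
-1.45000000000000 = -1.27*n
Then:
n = 1.14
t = 7.83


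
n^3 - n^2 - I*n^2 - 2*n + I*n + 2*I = (n - 2)*(n + 1)*(n - I)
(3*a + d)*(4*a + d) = 12*a^2 + 7*a*d + d^2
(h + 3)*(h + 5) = h^2 + 8*h + 15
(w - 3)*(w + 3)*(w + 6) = w^3 + 6*w^2 - 9*w - 54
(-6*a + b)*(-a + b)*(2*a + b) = 12*a^3 - 8*a^2*b - 5*a*b^2 + b^3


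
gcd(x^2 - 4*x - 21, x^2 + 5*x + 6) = x + 3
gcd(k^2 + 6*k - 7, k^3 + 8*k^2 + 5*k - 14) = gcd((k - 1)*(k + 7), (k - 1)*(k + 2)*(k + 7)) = k^2 + 6*k - 7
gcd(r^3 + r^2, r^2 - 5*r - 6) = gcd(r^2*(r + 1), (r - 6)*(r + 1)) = r + 1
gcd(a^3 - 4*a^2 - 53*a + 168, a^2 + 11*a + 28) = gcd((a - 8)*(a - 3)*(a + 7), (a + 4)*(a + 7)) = a + 7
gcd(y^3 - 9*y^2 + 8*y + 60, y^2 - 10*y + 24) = y - 6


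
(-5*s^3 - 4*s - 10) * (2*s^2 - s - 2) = -10*s^5 + 5*s^4 + 2*s^3 - 16*s^2 + 18*s + 20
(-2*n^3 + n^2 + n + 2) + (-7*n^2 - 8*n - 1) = -2*n^3 - 6*n^2 - 7*n + 1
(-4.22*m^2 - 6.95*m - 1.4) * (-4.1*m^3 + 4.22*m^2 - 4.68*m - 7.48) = 17.302*m^5 + 10.6866*m^4 - 3.8394*m^3 + 58.1836*m^2 + 58.538*m + 10.472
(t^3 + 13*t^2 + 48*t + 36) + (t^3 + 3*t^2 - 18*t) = 2*t^3 + 16*t^2 + 30*t + 36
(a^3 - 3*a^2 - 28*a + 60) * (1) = a^3 - 3*a^2 - 28*a + 60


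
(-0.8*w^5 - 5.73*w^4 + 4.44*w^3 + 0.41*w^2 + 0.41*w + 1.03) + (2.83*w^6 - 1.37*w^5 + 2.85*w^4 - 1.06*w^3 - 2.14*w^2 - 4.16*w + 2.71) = 2.83*w^6 - 2.17*w^5 - 2.88*w^4 + 3.38*w^3 - 1.73*w^2 - 3.75*w + 3.74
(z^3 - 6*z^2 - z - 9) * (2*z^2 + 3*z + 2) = 2*z^5 - 9*z^4 - 18*z^3 - 33*z^2 - 29*z - 18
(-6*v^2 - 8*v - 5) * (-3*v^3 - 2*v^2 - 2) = 18*v^5 + 36*v^4 + 31*v^3 + 22*v^2 + 16*v + 10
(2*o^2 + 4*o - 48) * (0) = 0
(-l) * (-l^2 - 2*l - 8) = l^3 + 2*l^2 + 8*l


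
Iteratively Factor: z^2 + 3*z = (z + 3)*(z)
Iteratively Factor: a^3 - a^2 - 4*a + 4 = (a - 2)*(a^2 + a - 2) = (a - 2)*(a - 1)*(a + 2)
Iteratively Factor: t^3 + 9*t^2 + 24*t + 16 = (t + 4)*(t^2 + 5*t + 4) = (t + 4)^2*(t + 1)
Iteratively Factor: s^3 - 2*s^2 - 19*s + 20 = (s - 1)*(s^2 - s - 20) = (s - 1)*(s + 4)*(s - 5)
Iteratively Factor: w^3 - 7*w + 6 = (w - 1)*(w^2 + w - 6) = (w - 2)*(w - 1)*(w + 3)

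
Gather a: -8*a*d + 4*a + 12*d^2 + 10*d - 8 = a*(4 - 8*d) + 12*d^2 + 10*d - 8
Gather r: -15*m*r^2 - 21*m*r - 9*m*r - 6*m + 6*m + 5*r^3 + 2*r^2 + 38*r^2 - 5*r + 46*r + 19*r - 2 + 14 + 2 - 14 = 5*r^3 + r^2*(40 - 15*m) + r*(60 - 30*m)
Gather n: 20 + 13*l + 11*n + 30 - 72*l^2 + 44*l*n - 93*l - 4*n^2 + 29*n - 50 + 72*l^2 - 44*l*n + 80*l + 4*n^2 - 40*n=0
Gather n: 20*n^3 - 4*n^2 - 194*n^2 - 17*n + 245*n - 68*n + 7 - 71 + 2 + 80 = 20*n^3 - 198*n^2 + 160*n + 18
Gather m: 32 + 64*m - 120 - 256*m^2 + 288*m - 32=-256*m^2 + 352*m - 120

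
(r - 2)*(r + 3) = r^2 + r - 6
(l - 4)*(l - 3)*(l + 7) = l^3 - 37*l + 84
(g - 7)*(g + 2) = g^2 - 5*g - 14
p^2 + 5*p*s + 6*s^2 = (p + 2*s)*(p + 3*s)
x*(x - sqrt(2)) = x^2 - sqrt(2)*x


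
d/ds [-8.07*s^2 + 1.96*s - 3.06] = 1.96 - 16.14*s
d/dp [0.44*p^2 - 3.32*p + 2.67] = 0.88*p - 3.32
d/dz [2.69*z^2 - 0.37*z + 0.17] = 5.38*z - 0.37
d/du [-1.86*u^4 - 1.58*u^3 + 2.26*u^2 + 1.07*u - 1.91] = -7.44*u^3 - 4.74*u^2 + 4.52*u + 1.07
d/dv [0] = 0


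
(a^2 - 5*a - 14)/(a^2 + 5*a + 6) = (a - 7)/(a + 3)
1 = 1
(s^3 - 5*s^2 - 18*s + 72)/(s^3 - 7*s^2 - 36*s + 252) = (s^2 + s - 12)/(s^2 - s - 42)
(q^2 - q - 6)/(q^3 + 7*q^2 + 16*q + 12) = (q - 3)/(q^2 + 5*q + 6)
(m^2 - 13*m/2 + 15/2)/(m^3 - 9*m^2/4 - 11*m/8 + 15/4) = 4*(m - 5)/(4*m^2 - 3*m - 10)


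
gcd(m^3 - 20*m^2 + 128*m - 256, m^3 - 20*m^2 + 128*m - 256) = m^3 - 20*m^2 + 128*m - 256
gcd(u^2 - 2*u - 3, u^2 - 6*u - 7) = u + 1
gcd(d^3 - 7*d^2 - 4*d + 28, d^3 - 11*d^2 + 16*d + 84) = d^2 - 5*d - 14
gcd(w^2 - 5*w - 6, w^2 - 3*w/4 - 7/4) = w + 1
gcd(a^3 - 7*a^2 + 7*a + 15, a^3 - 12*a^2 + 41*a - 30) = a - 5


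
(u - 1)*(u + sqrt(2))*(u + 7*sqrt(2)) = u^3 - u^2 + 8*sqrt(2)*u^2 - 8*sqrt(2)*u + 14*u - 14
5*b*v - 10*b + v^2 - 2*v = (5*b + v)*(v - 2)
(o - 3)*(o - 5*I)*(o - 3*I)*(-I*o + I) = -I*o^4 - 8*o^3 + 4*I*o^3 + 32*o^2 + 12*I*o^2 - 24*o - 60*I*o + 45*I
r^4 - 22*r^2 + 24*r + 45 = (r - 3)^2*(r + 1)*(r + 5)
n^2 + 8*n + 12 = (n + 2)*(n + 6)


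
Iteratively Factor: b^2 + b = (b + 1)*(b)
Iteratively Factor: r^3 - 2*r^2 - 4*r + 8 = (r - 2)*(r^2 - 4) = (r - 2)^2*(r + 2)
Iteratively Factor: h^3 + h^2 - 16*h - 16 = (h + 4)*(h^2 - 3*h - 4) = (h + 1)*(h + 4)*(h - 4)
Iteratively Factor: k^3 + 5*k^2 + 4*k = (k + 4)*(k^2 + k) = (k + 1)*(k + 4)*(k)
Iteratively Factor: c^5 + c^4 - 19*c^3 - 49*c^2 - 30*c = (c - 5)*(c^4 + 6*c^3 + 11*c^2 + 6*c) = (c - 5)*(c + 1)*(c^3 + 5*c^2 + 6*c) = (c - 5)*(c + 1)*(c + 2)*(c^2 + 3*c) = (c - 5)*(c + 1)*(c + 2)*(c + 3)*(c)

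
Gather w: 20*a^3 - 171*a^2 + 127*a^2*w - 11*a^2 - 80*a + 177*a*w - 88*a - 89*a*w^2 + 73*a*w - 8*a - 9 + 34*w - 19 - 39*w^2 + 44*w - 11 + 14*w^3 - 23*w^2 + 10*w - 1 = 20*a^3 - 182*a^2 - 176*a + 14*w^3 + w^2*(-89*a - 62) + w*(127*a^2 + 250*a + 88) - 40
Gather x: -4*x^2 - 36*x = -4*x^2 - 36*x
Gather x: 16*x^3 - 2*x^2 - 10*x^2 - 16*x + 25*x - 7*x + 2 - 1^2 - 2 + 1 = 16*x^3 - 12*x^2 + 2*x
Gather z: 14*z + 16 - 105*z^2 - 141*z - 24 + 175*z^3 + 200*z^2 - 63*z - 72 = 175*z^3 + 95*z^2 - 190*z - 80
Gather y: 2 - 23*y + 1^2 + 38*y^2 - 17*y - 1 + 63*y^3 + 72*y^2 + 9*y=63*y^3 + 110*y^2 - 31*y + 2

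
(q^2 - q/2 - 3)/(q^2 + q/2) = (2*q^2 - q - 6)/(q*(2*q + 1))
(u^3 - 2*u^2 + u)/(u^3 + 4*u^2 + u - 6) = u*(u - 1)/(u^2 + 5*u + 6)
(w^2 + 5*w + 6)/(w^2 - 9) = (w + 2)/(w - 3)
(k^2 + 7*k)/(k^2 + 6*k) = (k + 7)/(k + 6)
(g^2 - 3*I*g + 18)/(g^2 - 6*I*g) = (g + 3*I)/g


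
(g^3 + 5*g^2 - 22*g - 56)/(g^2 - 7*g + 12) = (g^2 + 9*g + 14)/(g - 3)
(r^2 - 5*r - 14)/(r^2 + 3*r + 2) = (r - 7)/(r + 1)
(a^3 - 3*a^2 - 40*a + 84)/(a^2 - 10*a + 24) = (a^3 - 3*a^2 - 40*a + 84)/(a^2 - 10*a + 24)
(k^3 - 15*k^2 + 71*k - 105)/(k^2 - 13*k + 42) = (k^2 - 8*k + 15)/(k - 6)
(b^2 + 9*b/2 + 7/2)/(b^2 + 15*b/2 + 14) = (b + 1)/(b + 4)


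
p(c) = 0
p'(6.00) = 0.00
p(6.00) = 0.00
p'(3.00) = 0.00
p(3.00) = 0.00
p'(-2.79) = 0.00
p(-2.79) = 0.00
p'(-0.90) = 0.00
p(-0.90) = 0.00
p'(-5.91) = 0.00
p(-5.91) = 0.00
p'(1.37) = 0.00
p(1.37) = 0.00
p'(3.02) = 0.00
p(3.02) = 0.00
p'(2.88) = 0.00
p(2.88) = 0.00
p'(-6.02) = 0.00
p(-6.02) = 0.00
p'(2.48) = 0.00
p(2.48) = 0.00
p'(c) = 0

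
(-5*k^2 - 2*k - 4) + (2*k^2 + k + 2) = -3*k^2 - k - 2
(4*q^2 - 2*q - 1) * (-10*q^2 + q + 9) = -40*q^4 + 24*q^3 + 44*q^2 - 19*q - 9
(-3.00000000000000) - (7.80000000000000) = -10.8000000000000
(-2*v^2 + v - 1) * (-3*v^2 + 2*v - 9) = 6*v^4 - 7*v^3 + 23*v^2 - 11*v + 9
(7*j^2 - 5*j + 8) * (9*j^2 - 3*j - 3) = 63*j^4 - 66*j^3 + 66*j^2 - 9*j - 24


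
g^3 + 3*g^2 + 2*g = g*(g + 1)*(g + 2)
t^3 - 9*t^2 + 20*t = t*(t - 5)*(t - 4)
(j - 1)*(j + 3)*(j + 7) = j^3 + 9*j^2 + 11*j - 21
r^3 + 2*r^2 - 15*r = r*(r - 3)*(r + 5)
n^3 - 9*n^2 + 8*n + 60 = (n - 6)*(n - 5)*(n + 2)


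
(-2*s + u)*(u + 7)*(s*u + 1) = -2*s^2*u^2 - 14*s^2*u + s*u^3 + 7*s*u^2 - 2*s*u - 14*s + u^2 + 7*u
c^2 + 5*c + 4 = (c + 1)*(c + 4)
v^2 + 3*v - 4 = (v - 1)*(v + 4)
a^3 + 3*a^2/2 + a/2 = a*(a + 1/2)*(a + 1)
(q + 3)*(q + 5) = q^2 + 8*q + 15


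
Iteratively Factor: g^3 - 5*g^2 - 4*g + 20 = (g - 5)*(g^2 - 4) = (g - 5)*(g + 2)*(g - 2)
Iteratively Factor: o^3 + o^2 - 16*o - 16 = (o + 1)*(o^2 - 16) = (o + 1)*(o + 4)*(o - 4)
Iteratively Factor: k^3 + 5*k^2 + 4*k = (k)*(k^2 + 5*k + 4) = k*(k + 4)*(k + 1)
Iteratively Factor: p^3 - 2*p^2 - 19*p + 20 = (p + 4)*(p^2 - 6*p + 5) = (p - 1)*(p + 4)*(p - 5)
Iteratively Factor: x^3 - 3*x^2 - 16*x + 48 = (x + 4)*(x^2 - 7*x + 12) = (x - 4)*(x + 4)*(x - 3)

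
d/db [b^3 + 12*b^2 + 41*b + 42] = 3*b^2 + 24*b + 41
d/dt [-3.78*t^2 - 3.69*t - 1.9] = -7.56*t - 3.69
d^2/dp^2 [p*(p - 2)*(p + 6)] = 6*p + 8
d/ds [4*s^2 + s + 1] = 8*s + 1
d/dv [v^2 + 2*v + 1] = 2*v + 2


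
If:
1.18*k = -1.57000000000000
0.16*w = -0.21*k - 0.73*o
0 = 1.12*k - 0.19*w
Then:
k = -1.33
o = 2.10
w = -7.84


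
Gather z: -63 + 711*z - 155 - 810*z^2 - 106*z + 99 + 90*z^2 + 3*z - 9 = -720*z^2 + 608*z - 128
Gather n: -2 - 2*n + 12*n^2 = 12*n^2 - 2*n - 2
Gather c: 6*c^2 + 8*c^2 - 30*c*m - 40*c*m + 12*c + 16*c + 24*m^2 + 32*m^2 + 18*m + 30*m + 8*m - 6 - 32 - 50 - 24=14*c^2 + c*(28 - 70*m) + 56*m^2 + 56*m - 112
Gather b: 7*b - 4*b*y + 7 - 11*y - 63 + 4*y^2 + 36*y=b*(7 - 4*y) + 4*y^2 + 25*y - 56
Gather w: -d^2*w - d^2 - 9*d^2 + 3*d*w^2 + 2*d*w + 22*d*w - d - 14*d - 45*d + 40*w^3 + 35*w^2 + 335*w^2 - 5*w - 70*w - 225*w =-10*d^2 - 60*d + 40*w^3 + w^2*(3*d + 370) + w*(-d^2 + 24*d - 300)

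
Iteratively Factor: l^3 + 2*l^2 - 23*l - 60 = (l - 5)*(l^2 + 7*l + 12) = (l - 5)*(l + 4)*(l + 3)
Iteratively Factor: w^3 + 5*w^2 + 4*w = (w)*(w^2 + 5*w + 4) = w*(w + 4)*(w + 1)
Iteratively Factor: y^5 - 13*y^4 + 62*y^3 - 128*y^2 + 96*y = (y - 3)*(y^4 - 10*y^3 + 32*y^2 - 32*y) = y*(y - 3)*(y^3 - 10*y^2 + 32*y - 32) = y*(y - 4)*(y - 3)*(y^2 - 6*y + 8) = y*(y - 4)*(y - 3)*(y - 2)*(y - 4)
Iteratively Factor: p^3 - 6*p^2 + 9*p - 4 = (p - 1)*(p^2 - 5*p + 4) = (p - 1)^2*(p - 4)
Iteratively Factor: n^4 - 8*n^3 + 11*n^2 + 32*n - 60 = (n - 5)*(n^3 - 3*n^2 - 4*n + 12) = (n - 5)*(n - 2)*(n^2 - n - 6) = (n - 5)*(n - 2)*(n + 2)*(n - 3)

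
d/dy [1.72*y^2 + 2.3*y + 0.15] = 3.44*y + 2.3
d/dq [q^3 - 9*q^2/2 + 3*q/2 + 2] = 3*q^2 - 9*q + 3/2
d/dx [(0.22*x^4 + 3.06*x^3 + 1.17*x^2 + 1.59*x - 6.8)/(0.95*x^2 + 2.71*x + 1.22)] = (0.418*x^5 + 4.6956*x^4 + 17.6588*x^3 + 12.8598*x^2 + 15.7748*x + 20.3678)/(0.9025*x^4 + 5.149*x^3 + 9.6621*x^2 + 6.6124*x + 1.4884)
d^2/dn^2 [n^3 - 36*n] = 6*n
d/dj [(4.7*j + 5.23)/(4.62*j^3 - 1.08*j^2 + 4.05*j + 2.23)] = (-43.428*j^3 - 67.4118*j^2 + 11.2968*j - 10.7005)/(21.3444*j^6 - 9.9792*j^5 + 38.5884*j^4 + 11.8572*j^3 + 11.5857*j^2 + 18.063*j + 4.9729)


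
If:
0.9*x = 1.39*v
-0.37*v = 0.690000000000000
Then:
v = -1.86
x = -2.88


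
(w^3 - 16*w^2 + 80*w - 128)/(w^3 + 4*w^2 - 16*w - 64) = (w^2 - 12*w + 32)/(w^2 + 8*w + 16)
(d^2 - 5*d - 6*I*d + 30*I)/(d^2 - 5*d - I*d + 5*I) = (d - 6*I)/(d - I)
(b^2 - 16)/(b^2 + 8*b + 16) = (b - 4)/(b + 4)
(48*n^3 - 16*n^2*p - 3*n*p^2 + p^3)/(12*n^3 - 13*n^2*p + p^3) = (-4*n + p)/(-n + p)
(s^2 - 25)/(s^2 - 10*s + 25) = (s + 5)/(s - 5)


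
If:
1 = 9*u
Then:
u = 1/9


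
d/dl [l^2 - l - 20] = 2*l - 1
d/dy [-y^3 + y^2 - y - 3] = -3*y^2 + 2*y - 1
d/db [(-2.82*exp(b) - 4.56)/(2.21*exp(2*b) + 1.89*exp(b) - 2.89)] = (6.2322*exp(2*b) + 20.1552*exp(b) + 16.7682)*exp(b)/(4.8841*exp(4*b) + 8.3538*exp(3*b) - 9.2017*exp(2*b) - 10.9242*exp(b) + 8.3521)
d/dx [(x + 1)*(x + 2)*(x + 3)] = 3*x^2 + 12*x + 11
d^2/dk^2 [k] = 0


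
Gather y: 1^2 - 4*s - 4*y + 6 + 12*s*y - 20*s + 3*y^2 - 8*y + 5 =-24*s + 3*y^2 + y*(12*s - 12) + 12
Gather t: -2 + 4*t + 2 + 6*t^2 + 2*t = 6*t^2 + 6*t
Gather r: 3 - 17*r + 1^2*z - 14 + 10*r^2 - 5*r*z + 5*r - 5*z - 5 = 10*r^2 + r*(-5*z - 12) - 4*z - 16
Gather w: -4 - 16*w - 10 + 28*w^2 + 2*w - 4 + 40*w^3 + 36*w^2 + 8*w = 40*w^3 + 64*w^2 - 6*w - 18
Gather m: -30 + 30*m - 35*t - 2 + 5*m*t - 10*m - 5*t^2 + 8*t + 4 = m*(5*t + 20) - 5*t^2 - 27*t - 28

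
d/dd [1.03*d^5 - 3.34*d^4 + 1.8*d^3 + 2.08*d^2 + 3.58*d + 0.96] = 5.15*d^4 - 13.36*d^3 + 5.4*d^2 + 4.16*d + 3.58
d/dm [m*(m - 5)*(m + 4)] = 3*m^2 - 2*m - 20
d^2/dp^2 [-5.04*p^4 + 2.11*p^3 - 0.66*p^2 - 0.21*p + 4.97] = -60.48*p^2 + 12.66*p - 1.32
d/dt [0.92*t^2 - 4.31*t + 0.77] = 1.84*t - 4.31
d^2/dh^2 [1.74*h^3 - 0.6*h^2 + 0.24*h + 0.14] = 10.44*h - 1.2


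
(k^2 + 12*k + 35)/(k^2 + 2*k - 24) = (k^2 + 12*k + 35)/(k^2 + 2*k - 24)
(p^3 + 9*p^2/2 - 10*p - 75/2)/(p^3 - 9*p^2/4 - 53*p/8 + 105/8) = 4*(p + 5)/(4*p - 7)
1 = 1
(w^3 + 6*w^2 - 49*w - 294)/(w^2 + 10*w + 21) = (w^2 - w - 42)/(w + 3)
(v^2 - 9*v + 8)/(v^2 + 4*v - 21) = (v^2 - 9*v + 8)/(v^2 + 4*v - 21)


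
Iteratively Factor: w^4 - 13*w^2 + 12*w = (w - 3)*(w^3 + 3*w^2 - 4*w) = (w - 3)*(w + 4)*(w^2 - w) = (w - 3)*(w - 1)*(w + 4)*(w)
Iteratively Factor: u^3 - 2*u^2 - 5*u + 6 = (u - 3)*(u^2 + u - 2) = (u - 3)*(u - 1)*(u + 2)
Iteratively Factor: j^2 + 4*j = (j)*(j + 4)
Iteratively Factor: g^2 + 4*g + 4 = (g + 2)*(g + 2)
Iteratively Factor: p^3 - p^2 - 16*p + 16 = (p + 4)*(p^2 - 5*p + 4) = (p - 4)*(p + 4)*(p - 1)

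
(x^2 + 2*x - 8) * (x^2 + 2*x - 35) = x^4 + 4*x^3 - 39*x^2 - 86*x + 280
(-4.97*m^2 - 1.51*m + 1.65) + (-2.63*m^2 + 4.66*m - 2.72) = -7.6*m^2 + 3.15*m - 1.07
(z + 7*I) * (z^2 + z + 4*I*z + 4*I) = z^3 + z^2 + 11*I*z^2 - 28*z + 11*I*z - 28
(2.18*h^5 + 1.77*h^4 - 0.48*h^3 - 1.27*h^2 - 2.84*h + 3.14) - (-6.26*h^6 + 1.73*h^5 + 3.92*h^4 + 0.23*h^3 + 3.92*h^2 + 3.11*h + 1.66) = 6.26*h^6 + 0.45*h^5 - 2.15*h^4 - 0.71*h^3 - 5.19*h^2 - 5.95*h + 1.48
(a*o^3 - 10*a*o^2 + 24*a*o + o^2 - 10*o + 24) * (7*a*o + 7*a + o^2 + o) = 7*a^2*o^4 - 63*a^2*o^3 + 98*a^2*o^2 + 168*a^2*o + a*o^5 - 9*a*o^4 + 21*a*o^3 - 39*a*o^2 + 98*a*o + 168*a + o^4 - 9*o^3 + 14*o^2 + 24*o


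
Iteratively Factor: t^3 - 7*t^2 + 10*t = (t - 2)*(t^2 - 5*t) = t*(t - 2)*(t - 5)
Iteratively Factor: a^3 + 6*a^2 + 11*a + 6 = (a + 2)*(a^2 + 4*a + 3) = (a + 2)*(a + 3)*(a + 1)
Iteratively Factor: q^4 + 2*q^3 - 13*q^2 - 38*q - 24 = (q + 3)*(q^3 - q^2 - 10*q - 8) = (q + 1)*(q + 3)*(q^2 - 2*q - 8) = (q - 4)*(q + 1)*(q + 3)*(q + 2)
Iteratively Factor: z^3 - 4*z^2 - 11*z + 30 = (z + 3)*(z^2 - 7*z + 10) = (z - 2)*(z + 3)*(z - 5)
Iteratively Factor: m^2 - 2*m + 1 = (m - 1)*(m - 1)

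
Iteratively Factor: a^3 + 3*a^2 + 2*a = (a)*(a^2 + 3*a + 2) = a*(a + 1)*(a + 2)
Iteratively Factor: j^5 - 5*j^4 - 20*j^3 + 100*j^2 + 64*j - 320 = (j - 5)*(j^4 - 20*j^2 + 64) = (j - 5)*(j - 4)*(j^3 + 4*j^2 - 4*j - 16) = (j - 5)*(j - 4)*(j + 4)*(j^2 - 4) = (j - 5)*(j - 4)*(j - 2)*(j + 4)*(j + 2)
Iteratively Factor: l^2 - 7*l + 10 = (l - 5)*(l - 2)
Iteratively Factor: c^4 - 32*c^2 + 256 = (c + 4)*(c^3 - 4*c^2 - 16*c + 64) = (c - 4)*(c + 4)*(c^2 - 16) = (c - 4)^2*(c + 4)*(c + 4)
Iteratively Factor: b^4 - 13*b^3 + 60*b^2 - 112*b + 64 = (b - 4)*(b^3 - 9*b^2 + 24*b - 16) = (b - 4)^2*(b^2 - 5*b + 4) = (b - 4)^2*(b - 1)*(b - 4)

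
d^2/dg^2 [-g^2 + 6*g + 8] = -2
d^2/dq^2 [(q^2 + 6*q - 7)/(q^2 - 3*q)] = 6*(3*q^3 - 7*q^2 + 21*q - 21)/(q^3*(q^3 - 9*q^2 + 27*q - 27))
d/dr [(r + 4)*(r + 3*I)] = 2*r + 4 + 3*I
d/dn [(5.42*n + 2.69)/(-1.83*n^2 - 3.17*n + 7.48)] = (9.9186*n^2 + 9.8454*n + 49.0689)/(3.3489*n^4 + 11.6022*n^3 - 17.3279*n^2 - 47.4232*n + 55.9504)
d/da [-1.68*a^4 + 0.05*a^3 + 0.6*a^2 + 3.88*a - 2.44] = -6.72*a^3 + 0.15*a^2 + 1.2*a + 3.88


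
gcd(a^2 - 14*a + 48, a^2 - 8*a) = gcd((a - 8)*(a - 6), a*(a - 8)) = a - 8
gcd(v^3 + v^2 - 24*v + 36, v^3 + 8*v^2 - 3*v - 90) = v^2 + 3*v - 18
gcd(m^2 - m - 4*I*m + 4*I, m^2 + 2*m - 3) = m - 1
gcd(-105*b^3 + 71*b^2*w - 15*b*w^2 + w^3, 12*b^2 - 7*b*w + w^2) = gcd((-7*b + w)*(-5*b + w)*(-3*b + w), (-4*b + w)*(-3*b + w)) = -3*b + w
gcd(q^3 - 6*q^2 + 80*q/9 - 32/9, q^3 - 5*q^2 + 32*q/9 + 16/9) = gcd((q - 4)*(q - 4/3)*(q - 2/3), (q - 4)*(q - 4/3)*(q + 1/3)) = q^2 - 16*q/3 + 16/3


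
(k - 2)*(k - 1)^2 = k^3 - 4*k^2 + 5*k - 2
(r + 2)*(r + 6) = r^2 + 8*r + 12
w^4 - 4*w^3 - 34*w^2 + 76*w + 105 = (w - 7)*(w - 3)*(w + 1)*(w + 5)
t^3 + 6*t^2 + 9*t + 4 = (t + 1)^2*(t + 4)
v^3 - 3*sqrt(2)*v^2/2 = v^2*(v - 3*sqrt(2)/2)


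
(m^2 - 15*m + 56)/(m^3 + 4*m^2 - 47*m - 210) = (m - 8)/(m^2 + 11*m + 30)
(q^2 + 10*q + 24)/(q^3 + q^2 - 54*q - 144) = (q + 4)/(q^2 - 5*q - 24)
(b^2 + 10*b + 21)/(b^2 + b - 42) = (b + 3)/(b - 6)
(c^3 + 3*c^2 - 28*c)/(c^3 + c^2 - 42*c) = (c - 4)/(c - 6)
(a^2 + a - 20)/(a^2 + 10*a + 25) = (a - 4)/(a + 5)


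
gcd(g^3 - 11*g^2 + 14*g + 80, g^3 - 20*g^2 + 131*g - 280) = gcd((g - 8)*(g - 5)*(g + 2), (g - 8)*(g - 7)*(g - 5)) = g^2 - 13*g + 40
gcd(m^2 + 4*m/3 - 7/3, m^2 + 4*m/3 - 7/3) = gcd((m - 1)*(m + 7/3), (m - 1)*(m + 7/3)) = m^2 + 4*m/3 - 7/3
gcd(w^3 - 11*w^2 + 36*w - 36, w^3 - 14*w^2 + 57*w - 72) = w - 3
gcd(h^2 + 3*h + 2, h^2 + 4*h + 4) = h + 2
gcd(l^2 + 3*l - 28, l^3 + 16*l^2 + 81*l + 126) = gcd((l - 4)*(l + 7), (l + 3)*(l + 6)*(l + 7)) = l + 7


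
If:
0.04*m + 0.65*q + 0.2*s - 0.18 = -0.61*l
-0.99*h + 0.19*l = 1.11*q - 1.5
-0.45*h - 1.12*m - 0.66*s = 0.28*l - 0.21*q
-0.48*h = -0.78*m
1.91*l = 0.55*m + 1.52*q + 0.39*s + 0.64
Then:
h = 1.13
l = 0.46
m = 0.70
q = 0.42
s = -2.01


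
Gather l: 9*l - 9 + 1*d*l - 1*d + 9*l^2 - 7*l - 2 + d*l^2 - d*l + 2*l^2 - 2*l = -d + l^2*(d + 11) - 11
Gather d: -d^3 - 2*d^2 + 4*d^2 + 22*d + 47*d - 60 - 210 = -d^3 + 2*d^2 + 69*d - 270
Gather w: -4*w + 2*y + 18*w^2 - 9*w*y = 18*w^2 + w*(-9*y - 4) + 2*y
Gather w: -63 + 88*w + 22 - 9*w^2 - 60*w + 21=-9*w^2 + 28*w - 20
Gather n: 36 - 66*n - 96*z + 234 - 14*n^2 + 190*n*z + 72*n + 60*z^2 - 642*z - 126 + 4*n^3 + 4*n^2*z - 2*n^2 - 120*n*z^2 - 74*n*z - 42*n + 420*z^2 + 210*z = 4*n^3 + n^2*(4*z - 16) + n*(-120*z^2 + 116*z - 36) + 480*z^2 - 528*z + 144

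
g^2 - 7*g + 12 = (g - 4)*(g - 3)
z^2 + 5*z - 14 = (z - 2)*(z + 7)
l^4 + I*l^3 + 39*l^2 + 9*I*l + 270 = (l - 5*I)*(l - 3*I)*(l + 3*I)*(l + 6*I)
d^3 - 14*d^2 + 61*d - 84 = (d - 7)*(d - 4)*(d - 3)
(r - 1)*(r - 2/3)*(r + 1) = r^3 - 2*r^2/3 - r + 2/3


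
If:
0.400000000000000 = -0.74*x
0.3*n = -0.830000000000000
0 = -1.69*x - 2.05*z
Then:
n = -2.77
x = -0.54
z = 0.45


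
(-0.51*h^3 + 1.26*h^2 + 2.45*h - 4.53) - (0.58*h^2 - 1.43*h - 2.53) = -0.51*h^3 + 0.68*h^2 + 3.88*h - 2.0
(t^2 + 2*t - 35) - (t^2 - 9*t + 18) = 11*t - 53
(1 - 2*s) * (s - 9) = -2*s^2 + 19*s - 9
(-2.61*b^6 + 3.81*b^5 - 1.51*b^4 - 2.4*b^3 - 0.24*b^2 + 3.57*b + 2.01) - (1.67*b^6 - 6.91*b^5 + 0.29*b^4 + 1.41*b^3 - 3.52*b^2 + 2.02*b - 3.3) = -4.28*b^6 + 10.72*b^5 - 1.8*b^4 - 3.81*b^3 + 3.28*b^2 + 1.55*b + 5.31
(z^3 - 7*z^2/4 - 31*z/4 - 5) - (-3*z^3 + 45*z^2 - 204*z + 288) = 4*z^3 - 187*z^2/4 + 785*z/4 - 293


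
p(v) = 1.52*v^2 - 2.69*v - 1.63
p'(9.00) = 24.67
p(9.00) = 97.28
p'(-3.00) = -11.81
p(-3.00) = 20.12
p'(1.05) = 0.50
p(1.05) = -2.78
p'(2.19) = 3.97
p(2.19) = -0.23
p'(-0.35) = -3.75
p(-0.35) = -0.50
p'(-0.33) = -3.69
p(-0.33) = -0.58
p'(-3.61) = -13.66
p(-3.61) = 27.89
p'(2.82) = 5.88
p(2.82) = 2.87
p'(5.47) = 13.94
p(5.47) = 29.14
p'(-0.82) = -5.18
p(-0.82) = 1.60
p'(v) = 3.04*v - 2.69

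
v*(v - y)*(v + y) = v^3 - v*y^2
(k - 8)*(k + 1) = k^2 - 7*k - 8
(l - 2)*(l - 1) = l^2 - 3*l + 2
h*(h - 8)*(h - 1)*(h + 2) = h^4 - 7*h^3 - 10*h^2 + 16*h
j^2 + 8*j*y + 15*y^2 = (j + 3*y)*(j + 5*y)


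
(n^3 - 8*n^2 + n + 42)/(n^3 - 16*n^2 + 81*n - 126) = (n + 2)/(n - 6)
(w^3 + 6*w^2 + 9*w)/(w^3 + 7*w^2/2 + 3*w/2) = 2*(w + 3)/(2*w + 1)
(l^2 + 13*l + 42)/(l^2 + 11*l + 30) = (l + 7)/(l + 5)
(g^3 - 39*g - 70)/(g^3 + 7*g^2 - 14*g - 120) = (g^2 - 5*g - 14)/(g^2 + 2*g - 24)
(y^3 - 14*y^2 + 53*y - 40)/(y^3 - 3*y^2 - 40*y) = (y^2 - 6*y + 5)/(y*(y + 5))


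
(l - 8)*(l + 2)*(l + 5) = l^3 - l^2 - 46*l - 80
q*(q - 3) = q^2 - 3*q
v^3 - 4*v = v*(v - 2)*(v + 2)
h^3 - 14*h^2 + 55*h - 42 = (h - 7)*(h - 6)*(h - 1)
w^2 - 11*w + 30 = (w - 6)*(w - 5)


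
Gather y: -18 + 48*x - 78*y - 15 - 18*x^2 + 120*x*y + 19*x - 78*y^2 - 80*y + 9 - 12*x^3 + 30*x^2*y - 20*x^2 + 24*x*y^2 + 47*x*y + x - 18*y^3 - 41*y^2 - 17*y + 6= -12*x^3 - 38*x^2 + 68*x - 18*y^3 + y^2*(24*x - 119) + y*(30*x^2 + 167*x - 175) - 18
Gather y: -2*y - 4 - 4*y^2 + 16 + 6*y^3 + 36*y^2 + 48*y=6*y^3 + 32*y^2 + 46*y + 12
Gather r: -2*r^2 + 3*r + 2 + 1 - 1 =-2*r^2 + 3*r + 2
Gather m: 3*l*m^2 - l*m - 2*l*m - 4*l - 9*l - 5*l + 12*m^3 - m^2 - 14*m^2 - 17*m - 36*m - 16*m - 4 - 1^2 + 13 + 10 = -18*l + 12*m^3 + m^2*(3*l - 15) + m*(-3*l - 69) + 18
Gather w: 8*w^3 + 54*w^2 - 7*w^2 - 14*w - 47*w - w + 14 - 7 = 8*w^3 + 47*w^2 - 62*w + 7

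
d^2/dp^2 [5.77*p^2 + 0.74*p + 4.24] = 11.5400000000000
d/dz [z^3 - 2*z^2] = z*(3*z - 4)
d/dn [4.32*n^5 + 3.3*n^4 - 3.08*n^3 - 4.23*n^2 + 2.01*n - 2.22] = 21.6*n^4 + 13.2*n^3 - 9.24*n^2 - 8.46*n + 2.01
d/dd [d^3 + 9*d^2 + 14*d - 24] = 3*d^2 + 18*d + 14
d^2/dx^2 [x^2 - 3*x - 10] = 2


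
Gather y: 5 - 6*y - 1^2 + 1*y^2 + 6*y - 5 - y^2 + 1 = 0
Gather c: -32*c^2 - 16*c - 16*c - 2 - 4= -32*c^2 - 32*c - 6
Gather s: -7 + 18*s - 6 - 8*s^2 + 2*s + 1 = -8*s^2 + 20*s - 12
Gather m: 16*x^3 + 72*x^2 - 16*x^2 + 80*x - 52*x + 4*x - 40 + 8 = 16*x^3 + 56*x^2 + 32*x - 32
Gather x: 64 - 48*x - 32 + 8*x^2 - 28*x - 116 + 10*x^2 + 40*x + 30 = 18*x^2 - 36*x - 54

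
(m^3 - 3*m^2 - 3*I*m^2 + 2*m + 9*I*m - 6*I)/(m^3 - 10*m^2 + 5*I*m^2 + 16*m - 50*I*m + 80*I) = (m^2 - m*(1 + 3*I) + 3*I)/(m^2 + m*(-8 + 5*I) - 40*I)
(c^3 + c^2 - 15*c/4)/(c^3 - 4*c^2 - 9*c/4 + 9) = c*(2*c + 5)/(2*c^2 - 5*c - 12)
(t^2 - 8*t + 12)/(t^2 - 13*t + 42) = (t - 2)/(t - 7)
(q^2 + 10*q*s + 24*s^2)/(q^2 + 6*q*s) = (q + 4*s)/q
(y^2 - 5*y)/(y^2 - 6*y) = (y - 5)/(y - 6)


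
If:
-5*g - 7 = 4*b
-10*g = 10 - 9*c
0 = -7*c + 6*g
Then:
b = 119/32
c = -15/4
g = -35/8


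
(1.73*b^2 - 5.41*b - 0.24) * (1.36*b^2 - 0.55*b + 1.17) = 2.3528*b^4 - 8.3091*b^3 + 4.6732*b^2 - 6.1977*b - 0.2808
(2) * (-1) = -2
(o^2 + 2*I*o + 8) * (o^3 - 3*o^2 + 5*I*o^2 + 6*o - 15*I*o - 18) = o^5 - 3*o^4 + 7*I*o^4 + 4*o^3 - 21*I*o^3 - 12*o^2 + 52*I*o^2 + 48*o - 156*I*o - 144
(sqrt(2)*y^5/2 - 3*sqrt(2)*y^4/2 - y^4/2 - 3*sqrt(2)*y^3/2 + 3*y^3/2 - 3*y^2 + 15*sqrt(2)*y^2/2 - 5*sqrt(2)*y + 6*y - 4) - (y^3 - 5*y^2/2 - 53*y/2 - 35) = sqrt(2)*y^5/2 - 3*sqrt(2)*y^4/2 - y^4/2 - 3*sqrt(2)*y^3/2 + y^3/2 - y^2/2 + 15*sqrt(2)*y^2/2 - 5*sqrt(2)*y + 65*y/2 + 31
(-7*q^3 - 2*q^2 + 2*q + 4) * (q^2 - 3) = -7*q^5 - 2*q^4 + 23*q^3 + 10*q^2 - 6*q - 12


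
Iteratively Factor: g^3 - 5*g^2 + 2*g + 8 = (g + 1)*(g^2 - 6*g + 8) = (g - 2)*(g + 1)*(g - 4)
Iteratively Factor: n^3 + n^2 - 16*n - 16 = (n - 4)*(n^2 + 5*n + 4) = (n - 4)*(n + 1)*(n + 4)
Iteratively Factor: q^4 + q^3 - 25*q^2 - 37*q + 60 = (q - 1)*(q^3 + 2*q^2 - 23*q - 60) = (q - 5)*(q - 1)*(q^2 + 7*q + 12) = (q - 5)*(q - 1)*(q + 4)*(q + 3)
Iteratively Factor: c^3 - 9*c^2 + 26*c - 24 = (c - 4)*(c^2 - 5*c + 6) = (c - 4)*(c - 2)*(c - 3)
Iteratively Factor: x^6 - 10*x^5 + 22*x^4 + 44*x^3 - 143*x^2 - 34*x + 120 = (x - 1)*(x^5 - 9*x^4 + 13*x^3 + 57*x^2 - 86*x - 120) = (x - 4)*(x - 1)*(x^4 - 5*x^3 - 7*x^2 + 29*x + 30) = (x - 4)*(x - 1)*(x + 2)*(x^3 - 7*x^2 + 7*x + 15) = (x - 5)*(x - 4)*(x - 1)*(x + 2)*(x^2 - 2*x - 3) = (x - 5)*(x - 4)*(x - 3)*(x - 1)*(x + 2)*(x + 1)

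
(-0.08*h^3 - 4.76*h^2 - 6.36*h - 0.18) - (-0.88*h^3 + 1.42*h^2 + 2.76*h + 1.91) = 0.8*h^3 - 6.18*h^2 - 9.12*h - 2.09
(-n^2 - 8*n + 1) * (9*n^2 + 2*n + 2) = -9*n^4 - 74*n^3 - 9*n^2 - 14*n + 2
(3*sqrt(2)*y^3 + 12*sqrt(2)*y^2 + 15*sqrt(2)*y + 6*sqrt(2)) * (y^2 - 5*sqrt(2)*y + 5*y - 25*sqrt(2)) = 3*sqrt(2)*y^5 - 30*y^4 + 27*sqrt(2)*y^4 - 270*y^3 + 75*sqrt(2)*y^3 - 750*y^2 + 81*sqrt(2)*y^2 - 810*y + 30*sqrt(2)*y - 300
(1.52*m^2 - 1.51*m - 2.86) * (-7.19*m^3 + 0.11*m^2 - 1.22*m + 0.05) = -10.9288*m^5 + 11.0241*m^4 + 18.5429*m^3 + 1.6036*m^2 + 3.4137*m - 0.143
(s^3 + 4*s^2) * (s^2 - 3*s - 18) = s^5 + s^4 - 30*s^3 - 72*s^2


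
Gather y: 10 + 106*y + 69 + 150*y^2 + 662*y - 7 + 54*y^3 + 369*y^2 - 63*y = 54*y^3 + 519*y^2 + 705*y + 72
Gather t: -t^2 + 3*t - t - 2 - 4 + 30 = -t^2 + 2*t + 24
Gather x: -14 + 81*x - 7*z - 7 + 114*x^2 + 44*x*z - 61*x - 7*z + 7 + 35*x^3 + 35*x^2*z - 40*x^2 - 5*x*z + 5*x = 35*x^3 + x^2*(35*z + 74) + x*(39*z + 25) - 14*z - 14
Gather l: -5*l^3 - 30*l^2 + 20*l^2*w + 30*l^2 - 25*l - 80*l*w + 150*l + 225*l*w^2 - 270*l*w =-5*l^3 + 20*l^2*w + l*(225*w^2 - 350*w + 125)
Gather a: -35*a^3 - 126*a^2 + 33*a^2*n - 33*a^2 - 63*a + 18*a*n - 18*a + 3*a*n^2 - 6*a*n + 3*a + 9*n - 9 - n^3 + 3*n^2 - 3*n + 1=-35*a^3 + a^2*(33*n - 159) + a*(3*n^2 + 12*n - 78) - n^3 + 3*n^2 + 6*n - 8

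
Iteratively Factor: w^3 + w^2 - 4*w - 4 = (w + 1)*(w^2 - 4) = (w + 1)*(w + 2)*(w - 2)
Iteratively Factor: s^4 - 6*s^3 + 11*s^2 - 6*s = (s - 1)*(s^3 - 5*s^2 + 6*s) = (s - 2)*(s - 1)*(s^2 - 3*s) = (s - 3)*(s - 2)*(s - 1)*(s)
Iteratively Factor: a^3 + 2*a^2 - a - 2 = (a - 1)*(a^2 + 3*a + 2) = (a - 1)*(a + 1)*(a + 2)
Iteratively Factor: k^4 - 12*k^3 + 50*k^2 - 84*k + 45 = (k - 3)*(k^3 - 9*k^2 + 23*k - 15) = (k - 3)*(k - 1)*(k^2 - 8*k + 15) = (k - 3)^2*(k - 1)*(k - 5)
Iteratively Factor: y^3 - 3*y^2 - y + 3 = (y - 3)*(y^2 - 1) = (y - 3)*(y + 1)*(y - 1)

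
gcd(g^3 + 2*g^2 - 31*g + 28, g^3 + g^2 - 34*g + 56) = g^2 + 3*g - 28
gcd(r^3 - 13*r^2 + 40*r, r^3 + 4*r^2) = r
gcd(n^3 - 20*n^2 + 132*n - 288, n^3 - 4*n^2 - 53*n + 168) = n - 8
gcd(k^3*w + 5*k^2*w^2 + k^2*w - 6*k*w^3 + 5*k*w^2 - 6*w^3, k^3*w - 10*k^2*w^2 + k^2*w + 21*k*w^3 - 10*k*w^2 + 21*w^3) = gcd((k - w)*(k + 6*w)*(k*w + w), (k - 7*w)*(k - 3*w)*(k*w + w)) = k*w + w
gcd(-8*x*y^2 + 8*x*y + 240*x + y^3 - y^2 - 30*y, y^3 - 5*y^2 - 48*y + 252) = y - 6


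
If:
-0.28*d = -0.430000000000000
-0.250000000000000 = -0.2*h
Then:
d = 1.54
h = 1.25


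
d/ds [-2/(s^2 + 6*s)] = 4*(s + 3)/(s^2*(s + 6)^2)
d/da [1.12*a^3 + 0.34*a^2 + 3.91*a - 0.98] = 3.36*a^2 + 0.68*a + 3.91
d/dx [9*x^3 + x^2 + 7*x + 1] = 27*x^2 + 2*x + 7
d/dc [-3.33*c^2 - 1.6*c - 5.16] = -6.66*c - 1.6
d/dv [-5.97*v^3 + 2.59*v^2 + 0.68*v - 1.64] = -17.91*v^2 + 5.18*v + 0.68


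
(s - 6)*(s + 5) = s^2 - s - 30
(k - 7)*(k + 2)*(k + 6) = k^3 + k^2 - 44*k - 84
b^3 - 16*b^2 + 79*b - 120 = (b - 8)*(b - 5)*(b - 3)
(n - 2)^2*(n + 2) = n^3 - 2*n^2 - 4*n + 8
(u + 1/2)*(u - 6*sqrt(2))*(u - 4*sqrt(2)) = u^3 - 10*sqrt(2)*u^2 + u^2/2 - 5*sqrt(2)*u + 48*u + 24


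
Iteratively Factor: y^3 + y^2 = (y + 1)*(y^2) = y*(y + 1)*(y)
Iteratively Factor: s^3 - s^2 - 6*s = (s - 3)*(s^2 + 2*s) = s*(s - 3)*(s + 2)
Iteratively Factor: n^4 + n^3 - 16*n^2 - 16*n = (n + 4)*(n^3 - 3*n^2 - 4*n) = n*(n + 4)*(n^2 - 3*n - 4) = n*(n + 1)*(n + 4)*(n - 4)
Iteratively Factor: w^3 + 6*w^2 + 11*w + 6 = (w + 1)*(w^2 + 5*w + 6) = (w + 1)*(w + 2)*(w + 3)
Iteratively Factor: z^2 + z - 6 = (z + 3)*(z - 2)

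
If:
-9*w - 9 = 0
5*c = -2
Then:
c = -2/5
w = -1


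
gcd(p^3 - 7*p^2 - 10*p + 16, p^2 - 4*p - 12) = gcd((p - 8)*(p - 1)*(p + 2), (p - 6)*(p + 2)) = p + 2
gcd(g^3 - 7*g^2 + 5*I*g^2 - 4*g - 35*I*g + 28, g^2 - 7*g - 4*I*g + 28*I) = g - 7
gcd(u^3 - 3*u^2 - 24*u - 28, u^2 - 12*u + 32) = 1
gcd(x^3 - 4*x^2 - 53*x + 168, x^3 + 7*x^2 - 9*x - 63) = x^2 + 4*x - 21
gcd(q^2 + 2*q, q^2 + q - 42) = 1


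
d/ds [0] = 0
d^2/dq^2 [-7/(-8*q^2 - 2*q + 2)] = 7*(-16*q^2 - 4*q + (8*q + 1)^2 + 4)/(4*q^2 + q - 1)^3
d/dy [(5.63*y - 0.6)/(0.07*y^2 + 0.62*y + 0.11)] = (-0.3941*y^2 + 0.0840000000000001*y + 0.9913)/(0.0049*y^4 + 0.0868*y^3 + 0.3998*y^2 + 0.1364*y + 0.0121)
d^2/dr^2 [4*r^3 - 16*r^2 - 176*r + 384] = 24*r - 32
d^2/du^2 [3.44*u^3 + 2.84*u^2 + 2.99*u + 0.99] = 20.64*u + 5.68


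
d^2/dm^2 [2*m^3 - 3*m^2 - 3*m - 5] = 12*m - 6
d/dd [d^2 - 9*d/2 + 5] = 2*d - 9/2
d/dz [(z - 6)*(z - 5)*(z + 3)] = 3*z^2 - 16*z - 3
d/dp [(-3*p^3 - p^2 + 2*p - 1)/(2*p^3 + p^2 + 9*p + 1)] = (-p^4 - 62*p^3 - 14*p^2 + 11)/(4*p^6 + 4*p^5 + 37*p^4 + 22*p^3 + 83*p^2 + 18*p + 1)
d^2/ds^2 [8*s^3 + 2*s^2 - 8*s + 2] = 48*s + 4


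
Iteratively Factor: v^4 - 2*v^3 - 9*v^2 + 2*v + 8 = (v - 4)*(v^3 + 2*v^2 - v - 2) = (v - 4)*(v + 2)*(v^2 - 1) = (v - 4)*(v - 1)*(v + 2)*(v + 1)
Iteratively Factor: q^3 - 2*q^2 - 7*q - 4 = (q + 1)*(q^2 - 3*q - 4) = (q - 4)*(q + 1)*(q + 1)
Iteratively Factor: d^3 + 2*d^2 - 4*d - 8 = (d - 2)*(d^2 + 4*d + 4) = (d - 2)*(d + 2)*(d + 2)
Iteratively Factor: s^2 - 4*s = (s)*(s - 4)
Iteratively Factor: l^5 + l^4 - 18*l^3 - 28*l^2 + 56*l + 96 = (l + 2)*(l^4 - l^3 - 16*l^2 + 4*l + 48) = (l - 2)*(l + 2)*(l^3 + l^2 - 14*l - 24) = (l - 2)*(l + 2)^2*(l^2 - l - 12) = (l - 4)*(l - 2)*(l + 2)^2*(l + 3)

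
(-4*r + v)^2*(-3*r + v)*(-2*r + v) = 96*r^4 - 128*r^3*v + 62*r^2*v^2 - 13*r*v^3 + v^4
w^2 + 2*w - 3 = (w - 1)*(w + 3)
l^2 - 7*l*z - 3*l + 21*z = (l - 3)*(l - 7*z)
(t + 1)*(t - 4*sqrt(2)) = t^2 - 4*sqrt(2)*t + t - 4*sqrt(2)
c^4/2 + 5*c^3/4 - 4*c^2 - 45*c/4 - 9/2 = (c/2 + 1)*(c - 3)*(c + 1/2)*(c + 3)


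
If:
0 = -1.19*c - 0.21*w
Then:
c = -0.176470588235294*w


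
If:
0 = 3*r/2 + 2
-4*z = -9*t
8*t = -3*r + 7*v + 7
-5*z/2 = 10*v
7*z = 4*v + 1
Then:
No Solution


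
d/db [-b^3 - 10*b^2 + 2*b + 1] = -3*b^2 - 20*b + 2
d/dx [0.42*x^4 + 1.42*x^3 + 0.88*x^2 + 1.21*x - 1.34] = 1.68*x^3 + 4.26*x^2 + 1.76*x + 1.21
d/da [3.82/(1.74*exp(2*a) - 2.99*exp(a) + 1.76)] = (11.4218 - 13.2936*exp(a))*exp(a)/(1.74*exp(2*a) - 2.99*exp(a) + 1.76)^2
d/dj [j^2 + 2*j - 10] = 2*j + 2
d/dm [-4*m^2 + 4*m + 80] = 4 - 8*m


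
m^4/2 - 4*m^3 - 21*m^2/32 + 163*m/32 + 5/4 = (m/2 + 1/2)*(m - 8)*(m - 5/4)*(m + 1/4)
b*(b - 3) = b^2 - 3*b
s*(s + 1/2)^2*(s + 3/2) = s^4 + 5*s^3/2 + 7*s^2/4 + 3*s/8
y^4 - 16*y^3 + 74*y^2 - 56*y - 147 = (y - 7)^2*(y - 3)*(y + 1)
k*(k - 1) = k^2 - k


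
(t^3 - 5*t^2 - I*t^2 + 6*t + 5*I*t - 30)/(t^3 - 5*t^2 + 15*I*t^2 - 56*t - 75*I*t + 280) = (t^2 - I*t + 6)/(t^2 + 15*I*t - 56)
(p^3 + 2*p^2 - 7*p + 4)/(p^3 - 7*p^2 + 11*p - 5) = (p + 4)/(p - 5)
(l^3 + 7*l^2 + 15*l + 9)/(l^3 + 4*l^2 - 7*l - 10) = (l^2 + 6*l + 9)/(l^2 + 3*l - 10)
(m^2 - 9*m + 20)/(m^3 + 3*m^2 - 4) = (m^2 - 9*m + 20)/(m^3 + 3*m^2 - 4)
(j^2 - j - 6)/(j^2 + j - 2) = (j - 3)/(j - 1)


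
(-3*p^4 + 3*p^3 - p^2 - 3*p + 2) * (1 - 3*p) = 9*p^5 - 12*p^4 + 6*p^3 + 8*p^2 - 9*p + 2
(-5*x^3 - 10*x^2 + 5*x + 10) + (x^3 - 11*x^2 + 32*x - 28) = -4*x^3 - 21*x^2 + 37*x - 18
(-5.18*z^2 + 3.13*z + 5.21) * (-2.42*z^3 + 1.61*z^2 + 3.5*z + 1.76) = 12.5356*z^5 - 15.9144*z^4 - 25.6989*z^3 + 10.2263*z^2 + 23.7438*z + 9.1696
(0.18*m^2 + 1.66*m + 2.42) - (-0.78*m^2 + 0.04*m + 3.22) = 0.96*m^2 + 1.62*m - 0.8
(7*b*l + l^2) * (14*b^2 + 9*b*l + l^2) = 98*b^3*l + 77*b^2*l^2 + 16*b*l^3 + l^4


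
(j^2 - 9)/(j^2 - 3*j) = (j + 3)/j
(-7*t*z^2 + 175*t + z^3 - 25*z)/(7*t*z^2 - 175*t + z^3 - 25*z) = (-7*t + z)/(7*t + z)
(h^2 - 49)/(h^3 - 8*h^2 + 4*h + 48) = (h^2 - 49)/(h^3 - 8*h^2 + 4*h + 48)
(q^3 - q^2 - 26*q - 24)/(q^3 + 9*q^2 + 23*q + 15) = (q^2 - 2*q - 24)/(q^2 + 8*q + 15)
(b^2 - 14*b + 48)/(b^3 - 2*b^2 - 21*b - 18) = (b - 8)/(b^2 + 4*b + 3)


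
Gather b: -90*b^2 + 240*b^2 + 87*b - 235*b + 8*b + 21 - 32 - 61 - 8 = 150*b^2 - 140*b - 80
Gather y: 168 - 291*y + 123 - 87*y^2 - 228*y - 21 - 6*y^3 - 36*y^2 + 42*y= -6*y^3 - 123*y^2 - 477*y + 270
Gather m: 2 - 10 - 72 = -80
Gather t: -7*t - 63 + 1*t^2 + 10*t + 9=t^2 + 3*t - 54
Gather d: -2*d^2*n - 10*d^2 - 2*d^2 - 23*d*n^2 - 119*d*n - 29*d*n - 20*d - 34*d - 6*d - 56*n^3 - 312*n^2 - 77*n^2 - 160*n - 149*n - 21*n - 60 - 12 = d^2*(-2*n - 12) + d*(-23*n^2 - 148*n - 60) - 56*n^3 - 389*n^2 - 330*n - 72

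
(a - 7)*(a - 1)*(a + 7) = a^3 - a^2 - 49*a + 49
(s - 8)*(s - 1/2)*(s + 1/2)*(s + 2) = s^4 - 6*s^3 - 65*s^2/4 + 3*s/2 + 4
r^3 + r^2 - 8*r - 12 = (r - 3)*(r + 2)^2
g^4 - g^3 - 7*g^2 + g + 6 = (g - 3)*(g - 1)*(g + 1)*(g + 2)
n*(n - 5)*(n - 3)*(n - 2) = n^4 - 10*n^3 + 31*n^2 - 30*n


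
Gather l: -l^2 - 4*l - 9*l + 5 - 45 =-l^2 - 13*l - 40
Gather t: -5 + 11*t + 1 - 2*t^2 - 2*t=-2*t^2 + 9*t - 4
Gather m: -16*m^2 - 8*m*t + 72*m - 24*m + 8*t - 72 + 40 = -16*m^2 + m*(48 - 8*t) + 8*t - 32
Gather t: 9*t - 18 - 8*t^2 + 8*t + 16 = -8*t^2 + 17*t - 2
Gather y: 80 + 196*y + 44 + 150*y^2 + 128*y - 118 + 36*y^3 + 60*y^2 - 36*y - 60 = 36*y^3 + 210*y^2 + 288*y - 54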